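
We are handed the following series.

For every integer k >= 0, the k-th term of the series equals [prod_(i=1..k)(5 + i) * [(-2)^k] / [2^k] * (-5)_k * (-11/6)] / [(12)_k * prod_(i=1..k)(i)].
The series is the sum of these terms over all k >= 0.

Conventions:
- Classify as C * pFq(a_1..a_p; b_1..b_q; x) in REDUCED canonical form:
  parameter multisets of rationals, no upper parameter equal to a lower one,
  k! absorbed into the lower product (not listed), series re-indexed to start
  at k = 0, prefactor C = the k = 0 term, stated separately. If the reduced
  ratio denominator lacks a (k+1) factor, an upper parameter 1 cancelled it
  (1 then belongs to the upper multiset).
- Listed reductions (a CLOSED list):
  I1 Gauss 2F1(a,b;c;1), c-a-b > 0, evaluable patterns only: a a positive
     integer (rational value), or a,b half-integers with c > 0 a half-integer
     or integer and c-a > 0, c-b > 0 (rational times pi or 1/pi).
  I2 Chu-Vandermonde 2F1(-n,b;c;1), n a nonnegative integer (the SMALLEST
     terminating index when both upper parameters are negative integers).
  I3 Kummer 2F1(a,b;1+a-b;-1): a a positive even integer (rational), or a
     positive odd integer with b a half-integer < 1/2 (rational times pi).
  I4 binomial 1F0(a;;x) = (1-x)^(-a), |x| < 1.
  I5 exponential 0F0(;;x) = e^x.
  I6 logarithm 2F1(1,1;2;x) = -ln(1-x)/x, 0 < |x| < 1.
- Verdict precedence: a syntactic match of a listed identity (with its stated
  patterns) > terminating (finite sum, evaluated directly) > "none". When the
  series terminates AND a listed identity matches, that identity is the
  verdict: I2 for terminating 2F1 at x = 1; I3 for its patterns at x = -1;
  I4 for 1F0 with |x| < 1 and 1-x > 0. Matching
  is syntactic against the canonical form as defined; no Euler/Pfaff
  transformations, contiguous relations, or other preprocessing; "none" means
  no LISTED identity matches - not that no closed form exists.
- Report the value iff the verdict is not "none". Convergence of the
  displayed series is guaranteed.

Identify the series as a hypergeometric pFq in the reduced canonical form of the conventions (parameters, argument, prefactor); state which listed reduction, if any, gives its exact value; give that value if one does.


Key step: with t_0 = -11/6, the product of the first k integers (C = -11/6) is k!.
Step ratio: r(k) = (-1) * (k-5) (k+6) / [(k+12) (k+1)] ; factor over Q: parameters, x = (-1), and C = -11/6.

At argument -1: a 2F1 with upper {-5, 6}, lower {12}, scaled by C = -11/6. Verdict at x = -1: Kummer (I3) matches (x = -1; c = 12 equals 1+a-b for upper {-5, 6}: listed pattern). Sum: -121/8.


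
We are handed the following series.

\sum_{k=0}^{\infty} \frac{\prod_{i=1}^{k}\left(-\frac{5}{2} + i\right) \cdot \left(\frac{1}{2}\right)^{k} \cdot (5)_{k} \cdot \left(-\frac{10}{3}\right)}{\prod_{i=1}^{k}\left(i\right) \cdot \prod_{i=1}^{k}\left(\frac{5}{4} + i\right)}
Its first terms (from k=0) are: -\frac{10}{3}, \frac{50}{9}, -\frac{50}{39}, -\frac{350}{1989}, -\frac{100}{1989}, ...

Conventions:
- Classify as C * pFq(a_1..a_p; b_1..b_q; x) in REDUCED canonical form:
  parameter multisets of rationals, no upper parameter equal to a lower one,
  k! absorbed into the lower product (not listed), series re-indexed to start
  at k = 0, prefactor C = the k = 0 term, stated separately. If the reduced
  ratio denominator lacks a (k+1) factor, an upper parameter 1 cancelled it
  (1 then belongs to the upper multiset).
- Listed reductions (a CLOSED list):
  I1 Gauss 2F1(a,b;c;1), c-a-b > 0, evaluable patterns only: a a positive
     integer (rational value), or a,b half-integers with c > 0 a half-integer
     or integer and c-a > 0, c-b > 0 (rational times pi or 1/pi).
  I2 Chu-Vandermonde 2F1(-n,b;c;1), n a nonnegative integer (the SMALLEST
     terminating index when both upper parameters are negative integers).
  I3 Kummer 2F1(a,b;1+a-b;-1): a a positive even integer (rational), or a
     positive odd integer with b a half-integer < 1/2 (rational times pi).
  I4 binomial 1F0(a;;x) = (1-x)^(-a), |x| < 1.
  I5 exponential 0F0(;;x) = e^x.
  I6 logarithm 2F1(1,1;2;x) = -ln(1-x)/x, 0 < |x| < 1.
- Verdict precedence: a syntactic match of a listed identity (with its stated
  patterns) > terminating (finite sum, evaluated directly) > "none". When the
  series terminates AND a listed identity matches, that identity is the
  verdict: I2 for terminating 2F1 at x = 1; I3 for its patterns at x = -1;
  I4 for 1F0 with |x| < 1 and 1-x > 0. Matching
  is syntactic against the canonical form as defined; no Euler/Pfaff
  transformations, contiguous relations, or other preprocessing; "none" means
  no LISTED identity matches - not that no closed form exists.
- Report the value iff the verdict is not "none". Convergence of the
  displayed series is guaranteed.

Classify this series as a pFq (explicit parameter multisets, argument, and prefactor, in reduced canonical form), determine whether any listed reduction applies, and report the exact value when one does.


First insight: with t_0 = -\frac{10}{3}, the running product (prefactor -10/3) telescopes to a rising factorial.
Step ratio: r(k) = \frac{1}{2} * (k-\frac{3}{2}) (k+5) / [(k+\frac{9}{4}) (k+1)] ; factor over Q: parameters, x = \frac{1}{2}, and C = -\frac{10}{3}.

This is -\frac{10}{3} * 2F1(-\frac{3}{2}, 5; \frac{9}{4}; \frac{1}{2}) in reduced canonical form. Verdict: none. No listed pattern accepts 2F1(-\frac{3}{2}, 5; \frac{9}{4}; \frac{1}{2}).


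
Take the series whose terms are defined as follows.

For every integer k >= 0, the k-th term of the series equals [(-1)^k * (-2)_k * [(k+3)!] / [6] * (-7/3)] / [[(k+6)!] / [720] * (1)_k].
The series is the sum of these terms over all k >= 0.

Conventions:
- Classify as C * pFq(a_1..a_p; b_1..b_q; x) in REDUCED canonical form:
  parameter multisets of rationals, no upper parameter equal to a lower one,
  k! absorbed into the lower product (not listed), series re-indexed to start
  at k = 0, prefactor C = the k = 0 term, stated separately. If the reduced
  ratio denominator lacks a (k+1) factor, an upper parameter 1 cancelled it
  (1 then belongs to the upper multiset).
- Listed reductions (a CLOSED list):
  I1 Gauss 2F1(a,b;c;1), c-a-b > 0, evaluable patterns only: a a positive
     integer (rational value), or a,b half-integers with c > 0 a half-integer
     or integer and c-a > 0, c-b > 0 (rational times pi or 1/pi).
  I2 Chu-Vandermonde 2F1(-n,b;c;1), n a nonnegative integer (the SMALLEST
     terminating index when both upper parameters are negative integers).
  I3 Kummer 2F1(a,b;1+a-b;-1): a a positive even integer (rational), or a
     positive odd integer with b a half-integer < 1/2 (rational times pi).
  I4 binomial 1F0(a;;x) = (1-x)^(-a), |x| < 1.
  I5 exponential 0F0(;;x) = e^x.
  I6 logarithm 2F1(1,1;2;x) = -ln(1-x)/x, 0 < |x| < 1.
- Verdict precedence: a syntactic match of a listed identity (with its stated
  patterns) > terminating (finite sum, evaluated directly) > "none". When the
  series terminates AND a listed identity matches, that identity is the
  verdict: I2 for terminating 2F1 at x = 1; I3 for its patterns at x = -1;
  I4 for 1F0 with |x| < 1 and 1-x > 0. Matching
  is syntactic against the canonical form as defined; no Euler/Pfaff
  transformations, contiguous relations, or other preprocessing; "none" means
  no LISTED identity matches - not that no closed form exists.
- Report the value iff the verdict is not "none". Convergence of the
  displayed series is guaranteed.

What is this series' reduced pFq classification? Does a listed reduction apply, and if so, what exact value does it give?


With C = -7/3: the canonical form is 2F1(-2, 4; 7; -1). Verdict: Kummer's theorem (I3) fires (x = -1; c = 7 equals 1+a-b for upper {-2, 4}: listed pattern). Sum: -35/6.

Key observation: from the first term -7/3: the factorial ratio (C = -7/3, x = -1) (k+a-1)!/(a-1)! is a rising factorial (a)_k.
Term ratio: r(k) = (-1) * (k-2) (k+4) / [(k+7) (k+1)] - rational in k, leading ratio (-1); with t_0 = -7/3, classification follows.


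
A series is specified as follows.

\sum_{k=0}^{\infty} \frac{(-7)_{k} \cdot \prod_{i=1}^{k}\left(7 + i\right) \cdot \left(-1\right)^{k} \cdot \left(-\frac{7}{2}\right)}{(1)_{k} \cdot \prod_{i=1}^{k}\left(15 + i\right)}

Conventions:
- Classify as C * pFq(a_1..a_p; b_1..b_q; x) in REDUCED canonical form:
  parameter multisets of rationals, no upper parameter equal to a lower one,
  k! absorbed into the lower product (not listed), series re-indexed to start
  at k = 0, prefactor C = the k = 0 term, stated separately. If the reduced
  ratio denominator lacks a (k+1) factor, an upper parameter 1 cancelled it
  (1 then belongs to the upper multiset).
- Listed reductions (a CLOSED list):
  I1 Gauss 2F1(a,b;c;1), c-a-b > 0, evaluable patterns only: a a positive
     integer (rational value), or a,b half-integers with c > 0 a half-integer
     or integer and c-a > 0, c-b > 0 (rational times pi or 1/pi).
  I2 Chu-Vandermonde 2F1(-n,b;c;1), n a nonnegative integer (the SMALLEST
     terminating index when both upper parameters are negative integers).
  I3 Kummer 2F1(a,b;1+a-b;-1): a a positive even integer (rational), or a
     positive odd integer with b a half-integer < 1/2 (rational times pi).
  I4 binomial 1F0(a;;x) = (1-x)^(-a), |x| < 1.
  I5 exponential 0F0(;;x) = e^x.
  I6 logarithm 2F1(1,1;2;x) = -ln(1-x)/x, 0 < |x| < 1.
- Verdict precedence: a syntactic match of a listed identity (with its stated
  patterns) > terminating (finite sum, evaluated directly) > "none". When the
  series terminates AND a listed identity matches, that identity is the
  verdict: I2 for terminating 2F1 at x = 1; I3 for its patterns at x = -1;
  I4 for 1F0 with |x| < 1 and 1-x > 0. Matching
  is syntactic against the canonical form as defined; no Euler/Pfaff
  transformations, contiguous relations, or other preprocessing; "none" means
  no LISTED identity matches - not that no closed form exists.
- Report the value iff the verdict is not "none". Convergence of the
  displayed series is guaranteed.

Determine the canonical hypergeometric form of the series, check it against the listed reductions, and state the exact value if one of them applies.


Prefactor -\frac{7}{2}, argument -1: 2F1 with upper {-7, 8} over lower {16}. Verdict: the Kummer evaluation I3 applies (x = -1; c = 16 equals 1+a-b for upper {-7, 8}: listed pattern). Exact value: -\frac{273}{4}.

Key observation: t_0 = -\frac{7}{2} here, and the lower running product (C = -7/2) is a rising factorial.
Step ratio: r(k) = -1 * (k-7) (k+8) / [(k+16) (k+1)] - rational in k, leading ratio -1; with t_0 = -\frac{7}{2}, classification follows.


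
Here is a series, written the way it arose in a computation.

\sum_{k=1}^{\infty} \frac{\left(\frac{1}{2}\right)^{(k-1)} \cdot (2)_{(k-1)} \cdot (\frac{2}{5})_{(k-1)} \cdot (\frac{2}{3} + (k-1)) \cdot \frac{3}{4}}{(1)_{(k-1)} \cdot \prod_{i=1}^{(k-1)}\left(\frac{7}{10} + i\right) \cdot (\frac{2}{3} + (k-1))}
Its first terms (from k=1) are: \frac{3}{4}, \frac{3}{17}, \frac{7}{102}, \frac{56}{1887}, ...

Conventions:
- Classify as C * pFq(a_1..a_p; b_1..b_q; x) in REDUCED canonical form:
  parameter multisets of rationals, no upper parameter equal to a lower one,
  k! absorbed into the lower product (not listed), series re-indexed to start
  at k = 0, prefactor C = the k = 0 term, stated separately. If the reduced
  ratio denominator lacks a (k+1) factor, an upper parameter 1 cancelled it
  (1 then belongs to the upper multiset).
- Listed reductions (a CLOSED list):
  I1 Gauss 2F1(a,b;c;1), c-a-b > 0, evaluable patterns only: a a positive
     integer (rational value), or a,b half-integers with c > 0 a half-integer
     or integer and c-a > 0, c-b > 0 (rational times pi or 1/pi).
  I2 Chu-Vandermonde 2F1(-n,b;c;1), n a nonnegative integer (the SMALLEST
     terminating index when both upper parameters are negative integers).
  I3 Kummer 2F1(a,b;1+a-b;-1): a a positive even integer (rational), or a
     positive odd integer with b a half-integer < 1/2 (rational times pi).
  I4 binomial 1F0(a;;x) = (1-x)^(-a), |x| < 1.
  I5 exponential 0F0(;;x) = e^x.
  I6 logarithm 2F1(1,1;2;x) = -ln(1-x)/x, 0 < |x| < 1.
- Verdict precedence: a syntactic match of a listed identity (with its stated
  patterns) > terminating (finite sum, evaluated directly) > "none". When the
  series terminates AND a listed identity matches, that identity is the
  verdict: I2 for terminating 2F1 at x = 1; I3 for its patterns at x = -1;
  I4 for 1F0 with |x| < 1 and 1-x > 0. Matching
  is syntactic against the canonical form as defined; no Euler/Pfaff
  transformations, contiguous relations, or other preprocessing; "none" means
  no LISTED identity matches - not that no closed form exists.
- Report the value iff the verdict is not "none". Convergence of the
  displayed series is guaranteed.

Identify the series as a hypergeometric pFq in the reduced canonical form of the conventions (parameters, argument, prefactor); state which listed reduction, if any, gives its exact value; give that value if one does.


At argument \frac{1}{2}: a 2F1 with upper {\frac{2}{5}, 2}, lower {\frac{17}{10}}, scaled by C = \frac{3}{4}. Verdict: no listed reduction: x = \frac{1}{2} and upper {\frac{2}{5}, 2} fail every I1-I6 pattern.

First insight: from the first term \frac{3}{4}: (1)_k (C = 3/4) is k! itself.
Adjacent-term ratio: r(k) = \frac{1}{2} * (k+\frac{2}{5}) (k+2) / [(k+\frac{17}{10}) (k+1)] - rational in k, leading ratio \frac{1}{2}; with t_0 = \frac{3}{4}, classification follows.


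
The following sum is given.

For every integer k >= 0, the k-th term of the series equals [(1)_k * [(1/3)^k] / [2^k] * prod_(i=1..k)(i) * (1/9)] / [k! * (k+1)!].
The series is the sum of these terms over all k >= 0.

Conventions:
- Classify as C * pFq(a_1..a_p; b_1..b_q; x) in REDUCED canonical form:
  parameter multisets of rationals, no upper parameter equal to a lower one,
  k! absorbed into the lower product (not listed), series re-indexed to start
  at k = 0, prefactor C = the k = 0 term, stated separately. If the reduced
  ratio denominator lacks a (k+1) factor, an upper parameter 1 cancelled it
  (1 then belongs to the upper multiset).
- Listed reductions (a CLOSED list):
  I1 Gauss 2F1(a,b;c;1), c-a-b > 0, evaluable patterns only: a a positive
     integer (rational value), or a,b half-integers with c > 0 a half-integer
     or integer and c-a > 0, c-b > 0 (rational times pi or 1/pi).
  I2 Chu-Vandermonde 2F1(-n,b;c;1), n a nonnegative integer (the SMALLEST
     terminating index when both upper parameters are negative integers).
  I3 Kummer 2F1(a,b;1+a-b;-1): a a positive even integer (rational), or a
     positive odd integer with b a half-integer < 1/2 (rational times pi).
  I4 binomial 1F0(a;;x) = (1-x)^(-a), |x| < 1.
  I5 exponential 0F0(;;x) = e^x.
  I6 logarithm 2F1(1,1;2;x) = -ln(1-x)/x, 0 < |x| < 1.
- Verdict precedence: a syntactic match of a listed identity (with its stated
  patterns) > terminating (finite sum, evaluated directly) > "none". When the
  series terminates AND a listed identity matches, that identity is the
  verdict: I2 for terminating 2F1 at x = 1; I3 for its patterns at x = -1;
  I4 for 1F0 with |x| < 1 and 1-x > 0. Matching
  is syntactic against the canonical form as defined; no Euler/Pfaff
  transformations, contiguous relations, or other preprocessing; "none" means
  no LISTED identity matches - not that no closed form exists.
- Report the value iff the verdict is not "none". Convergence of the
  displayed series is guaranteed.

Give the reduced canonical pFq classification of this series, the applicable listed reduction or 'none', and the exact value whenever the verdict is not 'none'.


The series (x = 1/6) is 2F1: upper {1, 1}, lower {2}, prefactor 1/9. Verdict at x = 1/6: logarithm (I6) matches (the logarithm: parameters (1,1;2), x = 1/6). Its exact value is (-2/3) * ln(5/6).

The tell: t_0 being 1/9, the running product (C = 1/9) telescopes to a rising factorial.
Ratio: r(k) = (1/6) * (k+1) (k+1) / [(k+2) (k+1)] - rational in k. x = (1/6); t_0 = 1/9; negate the roots.


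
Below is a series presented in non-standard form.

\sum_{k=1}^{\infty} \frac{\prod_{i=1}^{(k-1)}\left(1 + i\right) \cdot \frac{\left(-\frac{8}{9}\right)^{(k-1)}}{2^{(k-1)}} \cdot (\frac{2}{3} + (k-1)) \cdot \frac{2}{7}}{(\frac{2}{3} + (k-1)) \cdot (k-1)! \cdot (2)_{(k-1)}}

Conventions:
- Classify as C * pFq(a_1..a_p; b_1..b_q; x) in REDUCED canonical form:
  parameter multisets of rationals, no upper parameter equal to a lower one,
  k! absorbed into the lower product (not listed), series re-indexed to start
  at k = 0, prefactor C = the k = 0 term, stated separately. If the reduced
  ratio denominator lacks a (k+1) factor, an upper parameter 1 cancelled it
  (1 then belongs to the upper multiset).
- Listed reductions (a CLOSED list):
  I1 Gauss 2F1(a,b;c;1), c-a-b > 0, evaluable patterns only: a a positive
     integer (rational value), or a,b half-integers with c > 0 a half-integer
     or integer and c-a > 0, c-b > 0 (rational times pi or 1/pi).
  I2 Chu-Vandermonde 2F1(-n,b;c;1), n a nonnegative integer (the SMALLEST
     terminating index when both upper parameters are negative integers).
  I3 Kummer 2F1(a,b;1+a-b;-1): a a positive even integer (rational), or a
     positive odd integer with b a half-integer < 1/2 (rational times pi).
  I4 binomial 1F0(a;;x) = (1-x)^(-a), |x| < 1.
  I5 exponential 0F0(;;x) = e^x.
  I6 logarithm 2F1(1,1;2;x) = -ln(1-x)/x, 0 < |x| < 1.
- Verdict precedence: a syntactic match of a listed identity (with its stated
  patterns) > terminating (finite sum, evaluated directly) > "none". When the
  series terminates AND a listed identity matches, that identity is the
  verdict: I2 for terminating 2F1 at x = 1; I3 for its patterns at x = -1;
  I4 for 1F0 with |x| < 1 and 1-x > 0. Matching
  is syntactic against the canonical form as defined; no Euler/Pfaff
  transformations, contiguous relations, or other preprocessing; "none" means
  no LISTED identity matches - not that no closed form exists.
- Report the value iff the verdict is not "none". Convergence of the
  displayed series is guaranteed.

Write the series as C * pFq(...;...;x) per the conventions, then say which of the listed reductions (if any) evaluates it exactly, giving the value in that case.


Classification (C = \frac{2}{7}): 0F0 with upper {-}, lower {-}, argument x = -\frac{4}{9}. Verdict: the I5 exponential reduction matches (the 0F0 exponential series at x = -\frac{4}{9}). Sum: \frac{2}{7} \cdot e^{-\frac{4}{9}}.

First insight: t_0 being \frac{2}{7}, the factor k + 2/3 cancels (top and bottom), leaving prefactor 2/7.
Step ratio: r(k) = -\frac{4}{9} * 1 / [(k+1)] - rational; roots negated = parameters, x = -\frac{4}{9}, C = \frac{2}{7}.


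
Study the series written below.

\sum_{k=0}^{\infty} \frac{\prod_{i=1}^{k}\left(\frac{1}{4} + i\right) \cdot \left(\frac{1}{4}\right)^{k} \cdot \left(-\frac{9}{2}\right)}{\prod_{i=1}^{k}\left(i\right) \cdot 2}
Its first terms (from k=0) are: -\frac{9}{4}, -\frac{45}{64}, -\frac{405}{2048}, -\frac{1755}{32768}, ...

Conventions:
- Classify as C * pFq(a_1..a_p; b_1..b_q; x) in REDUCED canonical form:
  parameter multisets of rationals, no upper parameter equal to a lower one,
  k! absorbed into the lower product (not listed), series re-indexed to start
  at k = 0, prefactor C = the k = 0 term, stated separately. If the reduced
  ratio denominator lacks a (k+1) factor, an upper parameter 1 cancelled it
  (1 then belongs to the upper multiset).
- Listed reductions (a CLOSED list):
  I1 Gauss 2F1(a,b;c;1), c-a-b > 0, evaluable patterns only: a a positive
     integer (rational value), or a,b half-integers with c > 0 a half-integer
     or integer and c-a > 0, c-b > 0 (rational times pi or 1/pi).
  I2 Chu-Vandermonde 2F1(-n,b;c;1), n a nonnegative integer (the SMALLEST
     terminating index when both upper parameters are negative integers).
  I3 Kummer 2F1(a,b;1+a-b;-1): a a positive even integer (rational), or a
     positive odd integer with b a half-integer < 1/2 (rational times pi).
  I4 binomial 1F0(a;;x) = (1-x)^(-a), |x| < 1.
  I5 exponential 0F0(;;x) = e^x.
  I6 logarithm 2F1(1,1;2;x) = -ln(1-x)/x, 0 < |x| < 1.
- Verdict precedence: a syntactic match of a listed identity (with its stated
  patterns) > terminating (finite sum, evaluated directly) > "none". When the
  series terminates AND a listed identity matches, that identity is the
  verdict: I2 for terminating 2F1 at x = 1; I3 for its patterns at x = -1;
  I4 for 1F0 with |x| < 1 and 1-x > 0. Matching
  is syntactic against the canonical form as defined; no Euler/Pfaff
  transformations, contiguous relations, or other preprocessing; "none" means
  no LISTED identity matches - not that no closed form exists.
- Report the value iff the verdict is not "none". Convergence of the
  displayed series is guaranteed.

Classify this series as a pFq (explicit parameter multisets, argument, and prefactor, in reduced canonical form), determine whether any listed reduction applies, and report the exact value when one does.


Reduced: x = \frac{1}{4}, 1F0, upper = {\frac{5}{4}}, lower = {-}, C = -\frac{9}{4}. Verdict (x = \frac{1}{4}): binomial (I4) applies (the 1F0 binomial series: exponent -5/4, x = \frac{1}{4}). Value: \left(-\frac{9}{4}\right) \cdot \left(\frac{3}{4}\right)^{-\frac{5}{4}}.

The tell: from the first term -\frac{9}{4}: the running product (C = -9/4, x = 1/4) telescopes to a rising factorial.
Consecutive-term ratio: r(k) = \frac{1}{4} * (k+\frac{5}{4}) / [(k+1)] - rational; roots negated = parameters, x = \frac{1}{4}, C = -\frac{9}{4}.


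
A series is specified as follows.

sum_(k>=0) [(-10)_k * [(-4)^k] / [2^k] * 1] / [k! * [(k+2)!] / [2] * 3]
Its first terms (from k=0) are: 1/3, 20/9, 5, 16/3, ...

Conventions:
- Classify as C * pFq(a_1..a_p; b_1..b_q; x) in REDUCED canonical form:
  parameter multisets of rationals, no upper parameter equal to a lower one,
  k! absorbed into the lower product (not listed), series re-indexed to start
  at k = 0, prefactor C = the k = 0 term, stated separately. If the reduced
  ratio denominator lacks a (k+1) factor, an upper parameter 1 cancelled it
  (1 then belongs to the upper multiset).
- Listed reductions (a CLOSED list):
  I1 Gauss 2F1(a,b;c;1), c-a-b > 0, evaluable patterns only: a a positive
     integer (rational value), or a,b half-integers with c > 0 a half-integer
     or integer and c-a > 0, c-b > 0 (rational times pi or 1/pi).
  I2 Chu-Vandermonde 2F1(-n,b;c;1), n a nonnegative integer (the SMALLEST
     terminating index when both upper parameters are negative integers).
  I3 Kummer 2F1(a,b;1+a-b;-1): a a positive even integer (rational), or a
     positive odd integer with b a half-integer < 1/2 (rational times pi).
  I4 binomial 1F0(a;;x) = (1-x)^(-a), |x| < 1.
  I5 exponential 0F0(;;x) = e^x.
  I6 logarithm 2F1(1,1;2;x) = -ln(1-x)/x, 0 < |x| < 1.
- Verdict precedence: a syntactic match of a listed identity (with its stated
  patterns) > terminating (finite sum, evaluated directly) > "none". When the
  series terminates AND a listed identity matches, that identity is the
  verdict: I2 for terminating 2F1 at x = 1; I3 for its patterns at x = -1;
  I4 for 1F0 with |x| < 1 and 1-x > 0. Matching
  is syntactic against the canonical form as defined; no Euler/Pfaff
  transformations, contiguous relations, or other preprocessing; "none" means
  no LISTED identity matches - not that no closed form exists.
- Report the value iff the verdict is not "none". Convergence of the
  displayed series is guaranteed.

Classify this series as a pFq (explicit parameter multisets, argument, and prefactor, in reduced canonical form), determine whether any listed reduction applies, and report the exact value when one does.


With C = 1/3: the canonical form is 1F1(-10; 3; -2). Verdict: terminating (-10 upstairs). 11 nonzero terms in all; added directly. Value: 24304622/1403325.

Key observation: t_0 being 1/3, the denominator's factorial ratio (C = 1/3, x = -2) is a lower Pochhammer.
Ratio: r(k) = (-2) * (k-10) / [(k+3) (k+1)] - rational in k, leading ratio (-2); with t_0 = 1/3, classification follows.


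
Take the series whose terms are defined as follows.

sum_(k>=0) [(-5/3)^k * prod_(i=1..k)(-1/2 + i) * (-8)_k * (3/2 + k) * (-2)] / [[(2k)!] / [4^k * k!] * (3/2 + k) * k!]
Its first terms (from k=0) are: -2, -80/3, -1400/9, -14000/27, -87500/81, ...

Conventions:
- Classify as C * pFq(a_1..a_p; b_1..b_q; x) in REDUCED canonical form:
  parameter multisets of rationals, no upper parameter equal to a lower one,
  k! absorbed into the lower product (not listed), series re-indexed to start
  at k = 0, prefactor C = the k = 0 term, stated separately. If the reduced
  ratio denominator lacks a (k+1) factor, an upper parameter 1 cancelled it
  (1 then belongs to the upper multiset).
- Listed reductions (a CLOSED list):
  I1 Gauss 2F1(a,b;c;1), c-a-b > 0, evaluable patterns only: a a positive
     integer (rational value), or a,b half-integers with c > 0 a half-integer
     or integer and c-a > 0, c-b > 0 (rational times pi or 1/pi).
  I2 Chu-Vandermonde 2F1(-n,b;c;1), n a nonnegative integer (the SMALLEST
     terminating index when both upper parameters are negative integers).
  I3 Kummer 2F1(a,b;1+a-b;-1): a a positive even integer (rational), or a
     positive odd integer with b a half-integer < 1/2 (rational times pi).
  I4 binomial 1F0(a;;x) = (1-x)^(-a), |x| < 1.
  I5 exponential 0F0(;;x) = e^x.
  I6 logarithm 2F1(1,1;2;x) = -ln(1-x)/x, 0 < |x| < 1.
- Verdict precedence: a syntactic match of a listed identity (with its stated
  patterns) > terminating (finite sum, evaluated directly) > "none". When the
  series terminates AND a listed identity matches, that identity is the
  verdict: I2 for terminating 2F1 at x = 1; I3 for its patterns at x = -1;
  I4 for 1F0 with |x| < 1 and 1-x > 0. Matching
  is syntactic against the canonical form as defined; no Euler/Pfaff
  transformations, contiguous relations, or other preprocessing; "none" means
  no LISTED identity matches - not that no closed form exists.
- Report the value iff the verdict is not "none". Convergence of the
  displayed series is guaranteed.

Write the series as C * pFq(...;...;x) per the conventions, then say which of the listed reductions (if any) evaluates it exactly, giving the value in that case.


Prefactor -2, argument -5/3: 1F0 with upper {-8} over lower {-}. Verdict: terminating. (-8)_k vanishes past k = 8, leaving a 9-term sum, computed directly. Value: -33554432/6561.

First insight: t_0 being -2, the running product (C = -2) telescopes to a rising factorial.
Adjacent-term ratio: r(k) = (-5/3) * (k-8) / [(k+1)] - rational in k. x = (-5/3); t_0 = -2; negate the roots.


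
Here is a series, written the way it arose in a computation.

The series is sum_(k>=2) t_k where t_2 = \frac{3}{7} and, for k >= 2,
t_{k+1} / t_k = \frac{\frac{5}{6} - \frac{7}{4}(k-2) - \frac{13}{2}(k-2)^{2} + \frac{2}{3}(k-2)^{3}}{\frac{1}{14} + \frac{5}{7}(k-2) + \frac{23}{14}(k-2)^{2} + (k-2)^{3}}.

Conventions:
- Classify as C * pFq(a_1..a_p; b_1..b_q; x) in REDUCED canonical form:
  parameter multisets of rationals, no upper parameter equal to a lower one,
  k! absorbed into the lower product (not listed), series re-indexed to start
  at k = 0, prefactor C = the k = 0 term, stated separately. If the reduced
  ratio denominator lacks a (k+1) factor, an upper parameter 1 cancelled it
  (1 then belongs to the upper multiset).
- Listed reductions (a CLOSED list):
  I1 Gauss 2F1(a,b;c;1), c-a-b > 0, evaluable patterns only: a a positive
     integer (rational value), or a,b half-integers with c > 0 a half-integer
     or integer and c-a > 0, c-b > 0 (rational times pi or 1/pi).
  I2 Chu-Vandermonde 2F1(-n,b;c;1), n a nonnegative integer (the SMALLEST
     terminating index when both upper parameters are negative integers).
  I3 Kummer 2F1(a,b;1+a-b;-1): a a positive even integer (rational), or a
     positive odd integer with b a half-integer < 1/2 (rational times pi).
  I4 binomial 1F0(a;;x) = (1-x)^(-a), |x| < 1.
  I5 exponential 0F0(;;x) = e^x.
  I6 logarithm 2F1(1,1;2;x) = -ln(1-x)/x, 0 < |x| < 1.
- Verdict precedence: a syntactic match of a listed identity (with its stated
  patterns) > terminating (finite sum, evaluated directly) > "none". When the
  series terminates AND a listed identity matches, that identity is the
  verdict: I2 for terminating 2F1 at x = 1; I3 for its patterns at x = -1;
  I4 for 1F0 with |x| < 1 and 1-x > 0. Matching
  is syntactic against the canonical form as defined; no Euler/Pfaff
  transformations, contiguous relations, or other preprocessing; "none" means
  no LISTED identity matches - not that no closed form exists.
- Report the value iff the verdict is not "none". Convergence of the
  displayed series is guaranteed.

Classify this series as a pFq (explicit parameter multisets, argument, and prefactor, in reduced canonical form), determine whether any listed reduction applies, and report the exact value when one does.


Classification (C = \frac{3}{7}): 2F1 with upper {-10, -\frac{1}{4}}, lower {\frac{1}{7}}, argument x = \frac{2}{3}. Verdict: terminating at k = 10: the factor (-10)_k kills every later term; summing the 11 survivors is exact. Exact value: \frac{4726225219931671}{2402118543605760}.

The tell: t_0 being \frac{3}{7}, the ratio is unreduced: k + 1/2 divides both sides (C = 3/7, x = 2/3).
Adjacent-term ratio: r(k) = \frac{2}{3} * (k-10) (k-\frac{1}{4}) / [(k+\frac{1}{7}) (k+1)] - rational in k. x = \frac{2}{3}; t_0 = \frac{3}{7}; negate the roots.


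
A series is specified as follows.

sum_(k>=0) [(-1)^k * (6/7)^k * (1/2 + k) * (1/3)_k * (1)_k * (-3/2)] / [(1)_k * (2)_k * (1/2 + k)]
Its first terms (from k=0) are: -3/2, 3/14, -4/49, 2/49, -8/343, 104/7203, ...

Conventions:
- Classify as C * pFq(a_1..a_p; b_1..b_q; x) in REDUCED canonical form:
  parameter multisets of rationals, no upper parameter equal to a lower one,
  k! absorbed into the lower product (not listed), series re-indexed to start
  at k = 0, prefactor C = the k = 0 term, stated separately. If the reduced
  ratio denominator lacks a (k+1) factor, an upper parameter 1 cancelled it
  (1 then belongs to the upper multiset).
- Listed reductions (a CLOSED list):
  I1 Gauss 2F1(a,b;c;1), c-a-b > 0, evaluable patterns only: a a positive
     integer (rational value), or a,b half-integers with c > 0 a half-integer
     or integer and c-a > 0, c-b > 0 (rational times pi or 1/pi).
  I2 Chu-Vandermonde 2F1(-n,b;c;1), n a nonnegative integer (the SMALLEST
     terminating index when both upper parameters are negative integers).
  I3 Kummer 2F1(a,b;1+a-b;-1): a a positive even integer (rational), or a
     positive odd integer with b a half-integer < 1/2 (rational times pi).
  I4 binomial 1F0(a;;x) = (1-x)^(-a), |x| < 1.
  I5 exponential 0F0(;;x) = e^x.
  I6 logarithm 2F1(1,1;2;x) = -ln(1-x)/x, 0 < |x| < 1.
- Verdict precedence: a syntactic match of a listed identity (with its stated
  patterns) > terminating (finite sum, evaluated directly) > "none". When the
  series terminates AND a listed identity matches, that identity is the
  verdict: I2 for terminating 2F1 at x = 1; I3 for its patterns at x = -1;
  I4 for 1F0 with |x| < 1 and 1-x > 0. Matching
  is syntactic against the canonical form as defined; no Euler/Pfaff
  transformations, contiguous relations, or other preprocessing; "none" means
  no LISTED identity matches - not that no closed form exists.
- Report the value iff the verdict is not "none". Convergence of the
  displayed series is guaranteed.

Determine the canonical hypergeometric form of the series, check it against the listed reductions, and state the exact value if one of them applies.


This is -3/2 * 2F1(1/3, 1; 2; -6/7) in reduced canonical form. Verdict: none - this 2F1 at x = -6/7 matches no listed pattern, and upper {1/3, 1} holds no stopper.

Key step: with t_0 = -3/2, (1)_k (prefactor -3/2) is k! itself.
Ratio: r(k) = (-6/7) * (k+1/3) (k+1) / [(k+2) (k+1)] - rational in k. x = (-6/7); t_0 = -3/2; negate the roots.


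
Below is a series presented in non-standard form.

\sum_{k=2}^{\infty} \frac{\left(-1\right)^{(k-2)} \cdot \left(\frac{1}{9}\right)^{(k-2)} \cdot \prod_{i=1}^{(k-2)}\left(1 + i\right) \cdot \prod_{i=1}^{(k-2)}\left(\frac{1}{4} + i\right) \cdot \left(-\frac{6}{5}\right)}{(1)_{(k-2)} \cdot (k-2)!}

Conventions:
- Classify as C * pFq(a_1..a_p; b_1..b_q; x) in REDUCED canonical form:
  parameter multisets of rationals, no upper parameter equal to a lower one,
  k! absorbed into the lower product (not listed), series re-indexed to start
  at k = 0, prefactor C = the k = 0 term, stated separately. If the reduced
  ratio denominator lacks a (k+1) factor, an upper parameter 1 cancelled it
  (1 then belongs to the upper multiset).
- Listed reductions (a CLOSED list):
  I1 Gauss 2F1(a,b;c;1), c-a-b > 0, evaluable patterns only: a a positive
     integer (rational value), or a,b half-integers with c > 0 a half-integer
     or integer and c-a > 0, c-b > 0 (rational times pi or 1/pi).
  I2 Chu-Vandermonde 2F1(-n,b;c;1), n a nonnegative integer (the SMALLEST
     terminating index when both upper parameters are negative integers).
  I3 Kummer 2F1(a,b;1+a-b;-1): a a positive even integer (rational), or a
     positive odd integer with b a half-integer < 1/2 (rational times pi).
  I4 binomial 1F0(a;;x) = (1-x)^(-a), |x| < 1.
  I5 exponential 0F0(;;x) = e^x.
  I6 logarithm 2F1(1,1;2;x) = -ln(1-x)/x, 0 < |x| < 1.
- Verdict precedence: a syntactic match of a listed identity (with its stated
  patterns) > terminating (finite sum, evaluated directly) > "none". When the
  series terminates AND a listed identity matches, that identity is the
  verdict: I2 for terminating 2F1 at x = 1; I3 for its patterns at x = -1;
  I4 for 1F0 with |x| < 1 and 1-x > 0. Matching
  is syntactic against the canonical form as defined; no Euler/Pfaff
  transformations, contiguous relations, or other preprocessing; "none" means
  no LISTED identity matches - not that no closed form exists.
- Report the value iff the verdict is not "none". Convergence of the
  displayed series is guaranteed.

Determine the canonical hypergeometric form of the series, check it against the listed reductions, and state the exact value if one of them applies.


This is -\frac{6}{5} * 2F1(\frac{5}{4}, 2; 1; -\frac{1}{9}) in reduced canonical form. Verdict: none (x = -\frac{1}{9}): each listed identity misses the multisets {\frac{5}{4}, 2} ; {1}.

The tell: t_0 = -\frac{6}{5} here, and the (-1)^k factor (prefactor -6/5) folds into the argument's sign.
Ratio: r(k) = -\frac{1}{9} * (k+\frac{5}{4}) (k+2) / [(k+1) (k+1)] - poly over poly, x = -\frac{1}{9} from leading terms; C = -\frac{6}{5} at k = 0.


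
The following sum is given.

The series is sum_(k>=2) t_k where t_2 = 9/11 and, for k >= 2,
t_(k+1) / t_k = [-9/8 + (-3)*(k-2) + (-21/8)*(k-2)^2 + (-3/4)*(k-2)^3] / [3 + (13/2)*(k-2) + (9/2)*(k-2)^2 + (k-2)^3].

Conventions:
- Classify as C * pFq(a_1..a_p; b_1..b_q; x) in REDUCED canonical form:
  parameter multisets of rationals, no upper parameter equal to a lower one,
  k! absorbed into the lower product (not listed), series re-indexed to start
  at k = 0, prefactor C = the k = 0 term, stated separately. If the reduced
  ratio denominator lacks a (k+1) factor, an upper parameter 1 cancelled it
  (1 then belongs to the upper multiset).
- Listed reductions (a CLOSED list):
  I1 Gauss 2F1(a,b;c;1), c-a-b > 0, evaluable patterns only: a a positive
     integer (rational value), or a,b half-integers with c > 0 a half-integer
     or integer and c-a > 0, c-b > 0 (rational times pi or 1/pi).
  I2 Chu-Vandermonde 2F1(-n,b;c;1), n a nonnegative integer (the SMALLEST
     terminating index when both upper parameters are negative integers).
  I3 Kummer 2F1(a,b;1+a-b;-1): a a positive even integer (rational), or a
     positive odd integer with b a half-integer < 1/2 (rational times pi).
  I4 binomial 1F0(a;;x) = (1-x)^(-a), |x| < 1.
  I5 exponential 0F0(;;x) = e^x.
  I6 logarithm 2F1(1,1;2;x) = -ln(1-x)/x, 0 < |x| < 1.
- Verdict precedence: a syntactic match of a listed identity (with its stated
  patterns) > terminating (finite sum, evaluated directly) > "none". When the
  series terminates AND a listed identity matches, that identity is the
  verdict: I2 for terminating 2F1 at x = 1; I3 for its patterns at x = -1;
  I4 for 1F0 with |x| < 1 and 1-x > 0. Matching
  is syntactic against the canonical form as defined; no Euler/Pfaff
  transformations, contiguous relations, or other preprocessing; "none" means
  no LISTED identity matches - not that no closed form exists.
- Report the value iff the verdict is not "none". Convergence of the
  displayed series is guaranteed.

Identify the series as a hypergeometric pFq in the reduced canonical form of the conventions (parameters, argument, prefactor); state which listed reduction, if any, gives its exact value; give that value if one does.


This is 9/11 * 2F1(1, 1; 2; -3/4) in reduced canonical form. Verdict at x = -3/4: the logarithmic series (I6) matches (the logarithm: parameters (1,1;2), x = -3/4). Value: (12/11) * ln(7/4).

Key step: from the first term 9/11: cancel k + 3/2 from the displayed ratio first; then prefactor 9/11.
Adjacent-term ratio: r(k) = (-3/4) * (k+1) (k+1) / [(k+2) (k+1)] ; factor over Q: parameters, x = (-3/4), and C = 9/11.


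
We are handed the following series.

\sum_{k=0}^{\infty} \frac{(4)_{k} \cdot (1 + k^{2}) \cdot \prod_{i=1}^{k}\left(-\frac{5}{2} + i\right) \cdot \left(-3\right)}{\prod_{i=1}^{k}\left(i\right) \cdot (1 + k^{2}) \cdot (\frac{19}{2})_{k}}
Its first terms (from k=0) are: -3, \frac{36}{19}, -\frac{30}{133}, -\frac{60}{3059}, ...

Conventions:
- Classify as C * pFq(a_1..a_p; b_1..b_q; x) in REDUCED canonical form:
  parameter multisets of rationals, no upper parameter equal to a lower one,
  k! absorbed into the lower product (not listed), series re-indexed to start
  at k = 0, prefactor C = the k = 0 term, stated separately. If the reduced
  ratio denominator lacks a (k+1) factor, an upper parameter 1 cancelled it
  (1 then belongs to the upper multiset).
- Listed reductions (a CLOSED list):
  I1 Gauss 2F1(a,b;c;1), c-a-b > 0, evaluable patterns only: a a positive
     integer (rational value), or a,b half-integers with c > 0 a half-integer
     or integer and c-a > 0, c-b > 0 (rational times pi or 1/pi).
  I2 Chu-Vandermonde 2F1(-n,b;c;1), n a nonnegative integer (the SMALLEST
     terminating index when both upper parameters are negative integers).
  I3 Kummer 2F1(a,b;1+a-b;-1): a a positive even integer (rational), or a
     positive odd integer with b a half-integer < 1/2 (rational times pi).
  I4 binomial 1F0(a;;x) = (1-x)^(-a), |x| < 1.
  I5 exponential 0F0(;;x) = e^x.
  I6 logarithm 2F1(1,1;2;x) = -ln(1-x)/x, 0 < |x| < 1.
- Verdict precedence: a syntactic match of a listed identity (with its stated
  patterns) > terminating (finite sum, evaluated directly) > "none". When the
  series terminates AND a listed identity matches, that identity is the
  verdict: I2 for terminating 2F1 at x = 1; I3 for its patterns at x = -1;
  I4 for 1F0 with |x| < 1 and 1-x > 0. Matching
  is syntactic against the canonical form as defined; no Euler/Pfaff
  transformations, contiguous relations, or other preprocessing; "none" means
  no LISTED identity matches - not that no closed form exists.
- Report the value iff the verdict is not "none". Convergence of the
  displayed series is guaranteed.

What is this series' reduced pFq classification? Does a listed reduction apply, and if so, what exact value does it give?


The series (x = 1) is 2F1: upper {-\frac{3}{2}, 4}, lower {\frac{19}{2}}, prefactor -3. Verdict: the Gauss summation I1 fires (x = 1: the Gamma ratio telescopes since c-a-b = 7 > 0 and a = 4 in Z>0). Its exact value is -\frac{2431}{1792}.

Structural cue: from the first term -3: the product of the first k integers (C = -3) is k!.
Ratio: r(k) = 1 * (k-\frac{3}{2}) (k+4) / [(k+\frac{19}{2}) (k+1)] - rational in k. x = 1; t_0 = -3; negate the roots.


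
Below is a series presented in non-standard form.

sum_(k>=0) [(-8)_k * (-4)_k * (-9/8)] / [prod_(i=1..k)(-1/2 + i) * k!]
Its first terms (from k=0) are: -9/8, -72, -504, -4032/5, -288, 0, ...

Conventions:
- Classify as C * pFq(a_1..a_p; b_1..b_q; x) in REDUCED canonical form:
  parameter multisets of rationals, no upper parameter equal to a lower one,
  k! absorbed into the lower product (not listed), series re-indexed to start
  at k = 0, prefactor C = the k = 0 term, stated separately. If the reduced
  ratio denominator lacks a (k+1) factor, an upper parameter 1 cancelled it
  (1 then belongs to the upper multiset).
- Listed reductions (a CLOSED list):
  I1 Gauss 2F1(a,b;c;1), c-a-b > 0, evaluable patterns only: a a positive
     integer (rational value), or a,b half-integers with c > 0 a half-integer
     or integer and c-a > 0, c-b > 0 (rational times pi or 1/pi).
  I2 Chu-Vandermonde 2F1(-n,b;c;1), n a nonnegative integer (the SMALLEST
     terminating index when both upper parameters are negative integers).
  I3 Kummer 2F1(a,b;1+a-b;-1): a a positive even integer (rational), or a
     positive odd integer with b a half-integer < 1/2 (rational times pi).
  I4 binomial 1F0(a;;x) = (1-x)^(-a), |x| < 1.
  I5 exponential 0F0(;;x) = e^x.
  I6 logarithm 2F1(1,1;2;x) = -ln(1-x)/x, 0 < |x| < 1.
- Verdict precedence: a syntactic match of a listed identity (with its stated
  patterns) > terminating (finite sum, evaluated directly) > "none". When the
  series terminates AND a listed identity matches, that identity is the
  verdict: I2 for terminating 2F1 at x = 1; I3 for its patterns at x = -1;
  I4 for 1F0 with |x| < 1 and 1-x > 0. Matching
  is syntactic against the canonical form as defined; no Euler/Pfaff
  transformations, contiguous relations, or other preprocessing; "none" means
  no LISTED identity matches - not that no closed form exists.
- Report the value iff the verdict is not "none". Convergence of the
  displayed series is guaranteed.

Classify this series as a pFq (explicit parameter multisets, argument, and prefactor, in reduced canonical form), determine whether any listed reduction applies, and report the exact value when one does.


The tell: t_0 = -9/8 here, and the lower running product (prefactor -9/8) is a rising factorial.
Consecutive-term ratio: r(k) = 1 * (k-8) (k-4) / [(k+1/2) (k+1)] - poly over poly, x = 1 from leading terms; C = -9/8 at k = 0.

Prefactor -9/8, argument 1: 2F1 with upper {-8, -4} over lower {1/2}. Verdict: Vandermonde's identity (I2) applies (terminating 2F1 at x = 1 with n = 4, b = -8, c = 1/2). Sum: -66861/40.
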